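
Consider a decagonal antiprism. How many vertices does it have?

20

An antiprism on an n-gon has two n-gon caps and 2n triangles: V = 2·10 = 20, E = 4·10 = 40, F = 2·10 + 2 = 22.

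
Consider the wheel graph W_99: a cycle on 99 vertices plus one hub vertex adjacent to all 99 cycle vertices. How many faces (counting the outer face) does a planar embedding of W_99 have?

100

W_99 has V = 99 + 1 = 100 vertices and E = 2·99 = 198 edges.
By Euler's formula F = 2 − V + E = 2 − 100 + 198 = 100.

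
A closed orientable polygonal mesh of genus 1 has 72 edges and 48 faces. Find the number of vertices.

24

For a closed orientable surface of genus 1, χ = 2 − 2·1 = 0.
V = 0 + E − F = 0 + 72 − 48 = 24.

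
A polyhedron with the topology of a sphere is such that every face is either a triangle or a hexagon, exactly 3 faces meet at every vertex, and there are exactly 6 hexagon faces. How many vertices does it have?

16

Let x be the number of triangles; then F = 6 + x.
Edge–face incidences: 2E = 6·6 + 3·x = 36 + 3x.
Every vertex has degree 3, so 3V = 2E.
Euler: V − E + F = 2 ⇒ (2E)/3 − E + (6 + x) = 2.
Multiply by 6: 2·(2E) − 3·(2E) + 6·(6 + x) = 12, i.e. 36 + 6x − (36 + 3x) = 12.
Collecting terms: 3x = 12, so x = 4.
Then 2E = 36 + 3·4 = 48, so E = 24, V = 2E/3 = 16, F = 6 + 4 = 10.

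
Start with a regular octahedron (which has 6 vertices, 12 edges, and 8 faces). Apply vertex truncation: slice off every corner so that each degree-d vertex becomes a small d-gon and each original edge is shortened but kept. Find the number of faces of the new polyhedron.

14

Truncation replaces each original edge-end by a new vertex, so V′ = 2E = 24.
Each original edge survives, and each old vertex of degree d contributes d new edges; summing degrees gives Σd = 2E, so E′ = E + 2E = 3E = 36.
Each original face survives and each original vertex becomes one new face: F′ = F + V = 14.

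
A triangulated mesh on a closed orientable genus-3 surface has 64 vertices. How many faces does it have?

χ = 2 − 2·3 = -4, and every face is a triangle so 3F = 2E.
V − E + F = -4 with E = 3F/2 gives 64 − (3/2 − 1)·F = -4, so F = 136 and E = 204.

136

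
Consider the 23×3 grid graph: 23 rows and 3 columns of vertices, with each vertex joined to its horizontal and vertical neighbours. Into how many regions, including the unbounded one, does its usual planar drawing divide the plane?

The grid has V = 23·3 = 69 vertices and E = 23·2 + 3·22 = 112 edges.
F = 2 − V + E = 2 − 69 + 112 = 45.

45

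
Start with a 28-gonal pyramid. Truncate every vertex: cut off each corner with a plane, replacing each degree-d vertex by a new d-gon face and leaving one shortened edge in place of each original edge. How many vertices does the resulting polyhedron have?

The base solid has V = 29, E = 56, F = 29.
Truncation replaces each original edge-end by a new vertex, so V′ = 2E = 112.
Each original edge survives, and each old vertex of degree d contributes d new edges; summing degrees gives Σd = 2E, so E′ = E + 2E = 3E = 168.
Each original face survives and each original vertex becomes one new face: F′ = F + V = 58.

112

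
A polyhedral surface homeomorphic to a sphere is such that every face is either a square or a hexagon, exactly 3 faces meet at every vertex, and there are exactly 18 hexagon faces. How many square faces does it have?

Let x be the number of squares; then F = 18 + x.
Edge–face incidences: 2E = 6·18 + 4·x = 108 + 4x.
Every vertex has degree 3, so 3V = 2E.
Euler: V − E + F = 2 ⇒ (2E)/3 − E + (18 + x) = 2.
Multiply by 6: 2·(2E) − 3·(2E) + 6·(18 + x) = 12, i.e. 108 + 6x − (108 + 4x) = 12.
Collecting terms: 2x = 12, so x = 6.
Then 2E = 108 + 4·6 = 132, so E = 66, V = 2E/3 = 44, F = 18 + 6 = 24.

6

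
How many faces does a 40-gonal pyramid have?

A pyramid on an n-gon base has one n-gon and n triangles: V = 40 + 1 = 41, E = 2·40 = 80, F = 40 + 1 = 41.

41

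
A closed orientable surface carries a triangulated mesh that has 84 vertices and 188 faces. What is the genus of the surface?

6

Every face is a triangle, so 2E = 3·188 = 564, giving E = 282.
χ = V − E + F = 84 − 282 + 188 = -10.
For a closed orientable surface χ = 2 − 2g, so g = (2 − (-10))/2 = 6.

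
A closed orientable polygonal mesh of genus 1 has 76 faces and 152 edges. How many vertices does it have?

For a closed orientable surface of genus 1, χ = 2 − 2·1 = 0.
V = 0 + E − F = 0 + 152 − 76 = 76.

76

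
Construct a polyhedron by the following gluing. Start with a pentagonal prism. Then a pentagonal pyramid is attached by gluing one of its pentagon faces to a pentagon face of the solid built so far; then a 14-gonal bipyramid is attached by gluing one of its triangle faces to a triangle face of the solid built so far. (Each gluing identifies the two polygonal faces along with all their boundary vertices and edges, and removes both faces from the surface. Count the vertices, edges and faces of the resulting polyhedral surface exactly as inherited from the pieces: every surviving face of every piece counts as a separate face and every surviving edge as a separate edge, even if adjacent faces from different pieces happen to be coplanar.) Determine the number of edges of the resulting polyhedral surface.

59

A pentagonal prism: V=10, E=15, F=7.
Attach a pentagonal pyramid (V=6, E=10, F=6) along a 5-gon: merge 5 vertices and 5 edges, delete both glued faces → V=11, E=20, F=11.
Attach a 14-gonal bipyramid (V=16, E=42, F=28) along a 3-gon: merge 3 vertices and 3 edges, delete both glued faces → V=24, E=59, F=37.
Check: V − E + F = 24 − 59 + 37 = 2.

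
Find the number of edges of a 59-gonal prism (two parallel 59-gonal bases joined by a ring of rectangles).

177

A prism on an n-gon has two n-gon bases and n rectangular sides: V = 2·59 = 118, E = 3·59 = 177, F = 59 + 2 = 61.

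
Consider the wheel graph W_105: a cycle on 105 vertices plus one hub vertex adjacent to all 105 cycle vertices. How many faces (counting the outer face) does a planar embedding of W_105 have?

106

W_105 has V = 105 + 1 = 106 vertices and E = 2·105 = 210 edges.
By Euler's formula F = 2 − V + E = 2 − 106 + 210 = 106.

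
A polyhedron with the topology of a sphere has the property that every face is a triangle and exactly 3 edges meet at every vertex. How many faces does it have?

Each face has 3 edges and each edge borders two faces, so 2E = 3F.
Each vertex has degree 3, so 3V = 2E and hence V = 3F/3.
Euler: V − E + F = 2 ⇒ (3F/3) − (3F/2) + F = 2.
Multiply by 6: (6 − 9 + 6)F = 12, i.e. 3F = 12.
So F = 4, E = 3·4/2 = 6, V = 3·4/3 = 4.

4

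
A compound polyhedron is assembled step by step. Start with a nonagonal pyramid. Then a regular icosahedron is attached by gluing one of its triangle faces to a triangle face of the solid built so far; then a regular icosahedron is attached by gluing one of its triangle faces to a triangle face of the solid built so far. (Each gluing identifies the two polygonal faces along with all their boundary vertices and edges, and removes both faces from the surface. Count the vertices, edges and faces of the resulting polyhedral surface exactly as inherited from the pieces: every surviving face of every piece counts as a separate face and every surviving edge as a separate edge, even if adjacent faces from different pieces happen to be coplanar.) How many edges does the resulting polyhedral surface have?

72

A nonagonal pyramid: V=10, E=18, F=10.
Attach a regular icosahedron (V=12, E=30, F=20) along a 3-gon: merge 3 vertices and 3 edges, delete both glued faces → V=19, E=45, F=28.
Attach a regular icosahedron (V=12, E=30, F=20) along a 3-gon: merge 3 vertices and 3 edges, delete both glued faces → V=28, E=72, F=46.
Check: V − E + F = 28 − 72 + 46 = 2.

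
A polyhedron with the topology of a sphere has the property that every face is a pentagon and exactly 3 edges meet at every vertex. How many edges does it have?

Each face has 5 edges and each edge borders two faces, so 2E = 5F.
Each vertex has degree 3, so 3V = 2E and hence V = 5F/3.
Euler: V − E + F = 2 ⇒ (5F/3) − (5F/2) + F = 2.
Multiply by 6: (10 − 15 + 6)F = 12, i.e. 1F = 12.
So F = 12, E = 5·12/2 = 30, V = 5·12/3 = 20.

30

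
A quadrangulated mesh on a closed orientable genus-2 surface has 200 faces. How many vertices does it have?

198

χ = 2 − 2·2 = -2, and every face is a square so 4F = 2E.
E = 4·200/2 = 400. Then V = -2 + E − F = -2 + 400 − 200 = 198.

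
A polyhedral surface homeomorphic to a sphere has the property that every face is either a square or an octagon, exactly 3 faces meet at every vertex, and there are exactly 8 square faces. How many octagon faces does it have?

Let x be the number of octagons; then F = 8 + x.
Edge–face incidences: 2E = 4·8 + 8·x = 32 + 8x.
Every vertex has degree 3, so 3V = 2E.
Euler: V − E + F = 2 ⇒ (2E)/3 − E + (8 + x) = 2.
Multiply by 6: 2·(2E) − 3·(2E) + 6·(8 + x) = 12, i.e. 48 + 6x − (32 + 8x) = 12.
Collecting terms: −2x + 16 = 12, so −2x = −4, so x = 2.
Then 2E = 32 + 8·2 = 48, so E = 24, V = 2E/3 = 16, F = 8 + 2 = 10.

2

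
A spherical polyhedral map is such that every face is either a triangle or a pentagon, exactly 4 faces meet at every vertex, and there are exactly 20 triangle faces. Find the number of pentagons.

Let x be the number of pentagons; then F = 20 + x.
Edge–face incidences: 2E = 3·20 + 5·x = 60 + 5x.
Every vertex has degree 4, so 4V = 2E.
Euler: V − E + F = 2 ⇒ (2E)/4 − E + (20 + x) = 2.
Multiply by 8: 2·(2E) − 4·(2E) + 8·(20 + x) = 16, i.e. 160 + 8x − 2·(60 + 5x) = 16.
Collecting terms: −2x + 40 = 16, so −2x = −24, so x = 12.
Then 2E = 60 + 5·12 = 120, so E = 60, V = 2E/4 = 30, F = 20 + 12 = 32.

12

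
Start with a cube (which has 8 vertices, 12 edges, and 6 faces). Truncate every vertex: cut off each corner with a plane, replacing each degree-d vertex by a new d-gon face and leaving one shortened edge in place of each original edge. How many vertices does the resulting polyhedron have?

Truncation replaces each original edge-end by a new vertex, so V′ = 2E = 24.
Each original edge survives, and each old vertex of degree d contributes d new edges; summing degrees gives Σd = 2E, so E′ = E + 2E = 3E = 36.
Each original face survives and each original vertex becomes one new face: F′ = F + V = 14.

24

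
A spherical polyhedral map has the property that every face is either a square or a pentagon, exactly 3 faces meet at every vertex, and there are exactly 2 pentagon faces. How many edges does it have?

15

Let x be the number of squares; then F = 2 + x.
Edge–face incidences: 2E = 5·2 + 4·x = 10 + 4x.
Every vertex has degree 3, so 3V = 2E.
Euler: V − E + F = 2 ⇒ (2E)/3 − E + (2 + x) = 2.
Multiply by 6: 2·(2E) − 3·(2E) + 6·(2 + x) = 12, i.e. 12 + 6x − (10 + 4x) = 12.
Collecting terms: 2x + 2 = 12, so 2x = 10, so x = 5.
Then 2E = 10 + 4·5 = 30, so E = 15, V = 2E/3 = 10, F = 2 + 5 = 7.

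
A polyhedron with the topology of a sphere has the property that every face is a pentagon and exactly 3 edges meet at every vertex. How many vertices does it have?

Each face has 5 edges and each edge borders two faces, so 2E = 5F.
Each vertex has degree 3, so 3V = 2E and hence V = 5F/3.
Euler: V − E + F = 2 ⇒ (5F/3) − (5F/2) + F = 2.
Multiply by 6: (10 − 15 + 6)F = 12, i.e. 1F = 12.
So F = 12, E = 5·12/2 = 30, V = 5·12/3 = 20.

20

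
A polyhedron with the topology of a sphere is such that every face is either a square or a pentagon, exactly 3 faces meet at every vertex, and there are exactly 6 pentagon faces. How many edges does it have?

Let x be the number of squares; then F = 6 + x.
Edge–face incidences: 2E = 5·6 + 4·x = 30 + 4x.
Every vertex has degree 3, so 3V = 2E.
Euler: V − E + F = 2 ⇒ (2E)/3 − E + (6 + x) = 2.
Multiply by 6: 2·(2E) − 3·(2E) + 6·(6 + x) = 12, i.e. 36 + 6x − (30 + 4x) = 12.
Collecting terms: 2x + 6 = 12, so 2x = 6, so x = 3.
Then 2E = 30 + 4·3 = 42, so E = 21, V = 2E/3 = 14, F = 6 + 3 = 9.

21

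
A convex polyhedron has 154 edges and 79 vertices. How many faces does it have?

77

Here V − E + F = 2.
F = 2 − V + E = 2 − 79 + 154 = 77.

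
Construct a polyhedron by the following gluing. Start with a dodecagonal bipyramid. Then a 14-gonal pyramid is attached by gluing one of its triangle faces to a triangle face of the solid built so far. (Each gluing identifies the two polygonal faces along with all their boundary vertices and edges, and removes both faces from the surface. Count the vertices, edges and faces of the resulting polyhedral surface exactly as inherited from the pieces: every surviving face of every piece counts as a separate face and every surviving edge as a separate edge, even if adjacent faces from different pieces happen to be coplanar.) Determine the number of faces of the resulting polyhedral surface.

37

A dodecagonal bipyramid: V=14, E=36, F=24.
Attach a 14-gonal pyramid (V=15, E=28, F=15) along a 3-gon: merge 3 vertices and 3 edges, delete both glued faces → V=26, E=61, F=37.
Check: V − E + F = 26 − 61 + 37 = 2.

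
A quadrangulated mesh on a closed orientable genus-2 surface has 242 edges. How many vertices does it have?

119

χ = 2 − 2·2 = -2, and every face is a square so 4F = 2E.
F = 2E/4 = 121. Then V = -2 + E − F = -2 + 242 − 121 = 119.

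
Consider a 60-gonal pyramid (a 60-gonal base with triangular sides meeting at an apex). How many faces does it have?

61

A pyramid on an n-gon base has one n-gon and n triangles: V = 60 + 1 = 61, E = 2·60 = 120, F = 60 + 1 = 61.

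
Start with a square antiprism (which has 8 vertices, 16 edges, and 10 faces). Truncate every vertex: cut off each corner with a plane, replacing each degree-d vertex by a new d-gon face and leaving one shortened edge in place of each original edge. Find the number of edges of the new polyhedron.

48

Truncation replaces each original edge-end by a new vertex, so V′ = 2E = 32.
Each original edge survives, and each old vertex of degree d contributes d new edges; summing degrees gives Σd = 2E, so E′ = E + 2E = 3E = 48.
Each original face survives and each original vertex becomes one new face: F′ = F + V = 18.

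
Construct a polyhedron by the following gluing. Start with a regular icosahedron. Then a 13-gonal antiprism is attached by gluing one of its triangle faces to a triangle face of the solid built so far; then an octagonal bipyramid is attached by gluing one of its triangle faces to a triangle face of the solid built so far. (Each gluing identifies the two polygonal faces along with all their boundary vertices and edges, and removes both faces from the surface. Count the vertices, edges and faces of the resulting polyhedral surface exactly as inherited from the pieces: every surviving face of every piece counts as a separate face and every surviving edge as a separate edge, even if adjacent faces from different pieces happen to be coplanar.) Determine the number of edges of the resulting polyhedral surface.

A regular icosahedron: V=12, E=30, F=20.
Attach a 13-gonal antiprism (V=26, E=52, F=28) along a 3-gon: merge 3 vertices and 3 edges, delete both glued faces → V=35, E=79, F=46.
Attach an octagonal bipyramid (V=10, E=24, F=16) along a 3-gon: merge 3 vertices and 3 edges, delete both glued faces → V=42, E=100, F=60.
Check: V − E + F = 42 − 100 + 60 = 2.

100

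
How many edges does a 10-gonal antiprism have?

40

An antiprism on an n-gon has two n-gon caps and 2n triangles: V = 2·10 = 20, E = 4·10 = 40, F = 2·10 + 2 = 22.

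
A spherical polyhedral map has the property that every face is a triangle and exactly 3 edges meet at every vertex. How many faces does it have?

4

Each face has 3 edges and each edge borders two faces, so 2E = 3F.
Each vertex has degree 3, so 3V = 2E and hence V = 3F/3.
Euler: V − E + F = 2 ⇒ (3F/3) − (3F/2) + F = 2.
Multiply by 6: (6 − 9 + 6)F = 12, i.e. 3F = 12.
So F = 4, E = 3·4/2 = 6, V = 3·4/3 = 4.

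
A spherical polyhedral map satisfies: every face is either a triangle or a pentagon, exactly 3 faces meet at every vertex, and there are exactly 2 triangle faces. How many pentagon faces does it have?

Let x be the number of pentagons; then F = 2 + x.
Edge–face incidences: 2E = 3·2 + 5·x = 6 + 5x.
Every vertex has degree 3, so 3V = 2E.
Euler: V − E + F = 2 ⇒ (2E)/3 − E + (2 + x) = 2.
Multiply by 6: 2·(2E) − 3·(2E) + 6·(2 + x) = 12, i.e. 12 + 6x − (6 + 5x) = 12.
Collecting terms: x + 6 = 12, so x = 6.
Then 2E = 6 + 5·6 = 36, so E = 18, V = 2E/3 = 12, F = 2 + 6 = 8.

6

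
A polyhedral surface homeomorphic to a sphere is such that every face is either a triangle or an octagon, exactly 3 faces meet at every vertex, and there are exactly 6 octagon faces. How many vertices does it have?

24

Let x be the number of triangles; then F = 6 + x.
Edge–face incidences: 2E = 8·6 + 3·x = 48 + 3x.
Every vertex has degree 3, so 3V = 2E.
Euler: V − E + F = 2 ⇒ (2E)/3 − E + (6 + x) = 2.
Multiply by 6: 2·(2E) − 3·(2E) + 6·(6 + x) = 12, i.e. 36 + 6x − (48 + 3x) = 12.
Collecting terms: 3x − 12 = 12, so 3x = 24, so x = 8.
Then 2E = 48 + 3·8 = 72, so E = 36, V = 2E/3 = 24, F = 6 + 8 = 14.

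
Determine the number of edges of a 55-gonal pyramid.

A pyramid on an n-gon base has one n-gon and n triangles: V = 55 + 1 = 56, E = 2·55 = 110, F = 55 + 1 = 56.

110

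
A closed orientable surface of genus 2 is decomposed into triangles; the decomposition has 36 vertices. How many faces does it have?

76

χ = 2 − 2·2 = -2, and every face is a triangle so 3F = 2E.
V − E + F = -2 with E = 3F/2 gives 36 − (3/2 − 1)·F = -2, so F = 76 and E = 114.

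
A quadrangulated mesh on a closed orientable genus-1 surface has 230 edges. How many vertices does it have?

χ = 2 − 2·1 = 0, and every face is a square so 4F = 2E.
F = 2E/4 = 115. Then V = 0 + E − F = 0 + 230 − 115 = 115.

115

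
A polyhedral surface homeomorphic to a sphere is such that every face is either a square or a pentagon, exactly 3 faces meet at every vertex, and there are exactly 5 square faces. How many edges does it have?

15

Let x be the number of pentagons; then F = 5 + x.
Edge–face incidences: 2E = 4·5 + 5·x = 20 + 5x.
Every vertex has degree 3, so 3V = 2E.
Euler: V − E + F = 2 ⇒ (2E)/3 − E + (5 + x) = 2.
Multiply by 6: 2·(2E) − 3·(2E) + 6·(5 + x) = 12, i.e. 30 + 6x − (20 + 5x) = 12.
Collecting terms: x + 10 = 12, so x = 2.
Then 2E = 20 + 5·2 = 30, so E = 15, V = 2E/3 = 10, F = 5 + 2 = 7.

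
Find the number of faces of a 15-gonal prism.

A prism on an n-gon has two n-gon bases and n rectangular sides: V = 2·15 = 30, E = 3·15 = 45, F = 15 + 2 = 17.
Check: V − E + F = 30 − 45 + 17 = 2.

17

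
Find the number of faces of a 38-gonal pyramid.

A pyramid on an n-gon base has one n-gon and n triangles: V = 38 + 1 = 39, E = 2·38 = 76, F = 38 + 1 = 39.

39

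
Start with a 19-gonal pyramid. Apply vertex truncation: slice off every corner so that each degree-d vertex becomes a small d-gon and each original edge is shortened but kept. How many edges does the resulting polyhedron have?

114

The base solid has V = 20, E = 38, F = 20.
Truncation replaces each original edge-end by a new vertex, so V′ = 2E = 76.
Each original edge survives, and each old vertex of degree d contributes d new edges; summing degrees gives Σd = 2E, so E′ = E + 2E = 3E = 114.
Each original face survives and each original vertex becomes one new face: F′ = F + V = 40.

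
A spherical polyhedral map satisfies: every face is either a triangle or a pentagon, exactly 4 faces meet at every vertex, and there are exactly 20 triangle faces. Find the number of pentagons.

12

Let x be the number of pentagons; then F = 20 + x.
Edge–face incidences: 2E = 3·20 + 5·x = 60 + 5x.
Every vertex has degree 4, so 4V = 2E.
Euler: V − E + F = 2 ⇒ (2E)/4 − E + (20 + x) = 2.
Multiply by 8: 2·(2E) − 4·(2E) + 8·(20 + x) = 16, i.e. 160 + 8x − 2·(60 + 5x) = 16.
Collecting terms: −2x + 40 = 16, so −2x = −24, so x = 12.
Then 2E = 60 + 5·12 = 120, so E = 60, V = 2E/4 = 30, F = 20 + 12 = 32.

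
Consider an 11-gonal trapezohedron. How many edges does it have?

The n-trapezohedron (dual of the n-antiprism) has V = 2·11 + 2 = 24, E = 4·11 = 44, F = 2·11 = 22.

44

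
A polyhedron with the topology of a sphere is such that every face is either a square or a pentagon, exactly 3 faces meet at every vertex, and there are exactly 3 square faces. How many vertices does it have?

14

Let x be the number of pentagons; then F = 3 + x.
Edge–face incidences: 2E = 4·3 + 5·x = 12 + 5x.
Every vertex has degree 3, so 3V = 2E.
Euler: V − E + F = 2 ⇒ (2E)/3 − E + (3 + x) = 2.
Multiply by 6: 2·(2E) − 3·(2E) + 6·(3 + x) = 12, i.e. 18 + 6x − (12 + 5x) = 12.
Collecting terms: x + 6 = 12, so x = 6.
Then 2E = 12 + 5·6 = 42, so E = 21, V = 2E/3 = 14, F = 3 + 6 = 9.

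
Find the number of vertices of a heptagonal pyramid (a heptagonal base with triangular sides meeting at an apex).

A pyramid on an n-gon base has one n-gon and n triangles: V = 7 + 1 = 8, E = 2·7 = 14, F = 7 + 1 = 8.

8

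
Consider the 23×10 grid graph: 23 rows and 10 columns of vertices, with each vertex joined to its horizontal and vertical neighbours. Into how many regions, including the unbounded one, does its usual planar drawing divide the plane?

The grid has V = 23·10 = 230 vertices and E = 23·9 + 10·22 = 427 edges.
F = 2 − V + E = 2 − 230 + 427 = 199.

199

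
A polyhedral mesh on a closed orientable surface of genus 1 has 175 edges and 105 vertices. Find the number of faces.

For a closed orientable surface of genus 1, χ = 2 − 2·1 = 0.
F = 0 − V + E = 0 − 105 + 175 = 70.

70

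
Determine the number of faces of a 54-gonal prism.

A prism on an n-gon has two n-gon bases and n rectangular sides: V = 2·54 = 108, E = 3·54 = 162, F = 54 + 2 = 56.
Check: V − E + F = 108 − 162 + 56 = 2.

56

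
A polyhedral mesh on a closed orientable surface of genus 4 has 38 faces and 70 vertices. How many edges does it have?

For a closed orientable surface of genus 4, χ = 2 − 2·4 = -6.
E = V + F − (-6) = 70 + 38 − (-6) = 114.

114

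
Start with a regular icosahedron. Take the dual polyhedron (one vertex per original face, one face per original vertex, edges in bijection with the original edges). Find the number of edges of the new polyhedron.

The base solid has V = 12, E = 30, F = 20.
The dual swaps V and F and preserves E: V′ = F = 20, E′ = E = 30, F′ = V = 12.

30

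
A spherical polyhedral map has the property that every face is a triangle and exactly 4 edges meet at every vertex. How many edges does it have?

12

Each face has 3 edges and each edge borders two faces, so 2E = 3F.
Each vertex has degree 4, so 4V = 2E and hence V = 3F/4.
Euler: V − E + F = 2 ⇒ (3F/4) − (3F/2) + F = 2.
Multiply by 8: (6 − 12 + 8)F = 16, i.e. 2F = 16.
So F = 8, E = 3·8/2 = 12, V = 3·8/4 = 6.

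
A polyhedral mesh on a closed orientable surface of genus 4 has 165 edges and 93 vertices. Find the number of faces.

For a closed orientable surface of genus 4, χ = 2 − 2·4 = -6.
F = -6 − V + E = -6 − 93 + 165 = 66.

66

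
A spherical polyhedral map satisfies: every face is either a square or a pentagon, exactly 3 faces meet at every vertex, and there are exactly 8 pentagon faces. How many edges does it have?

Let x be the number of squares; then F = 8 + x.
Edge–face incidences: 2E = 5·8 + 4·x = 40 + 4x.
Every vertex has degree 3, so 3V = 2E.
Euler: V − E + F = 2 ⇒ (2E)/3 − E + (8 + x) = 2.
Multiply by 6: 2·(2E) − 3·(2E) + 6·(8 + x) = 12, i.e. 48 + 6x − (40 + 4x) = 12.
Collecting terms: 2x + 8 = 12, so 2x = 4, so x = 2.
Then 2E = 40 + 4·2 = 48, so E = 24, V = 2E/3 = 16, F = 8 + 2 = 10.

24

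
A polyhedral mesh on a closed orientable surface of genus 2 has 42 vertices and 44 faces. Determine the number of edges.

For a closed orientable surface of genus 2, χ = 2 − 2·2 = -2.
E = V + F − (-2) = 42 + 44 − (-2) = 88.

88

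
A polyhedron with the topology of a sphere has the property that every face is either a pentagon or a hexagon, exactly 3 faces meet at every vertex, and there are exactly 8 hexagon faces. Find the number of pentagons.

12

Let x be the number of pentagons; then F = 8 + x.
Edge–face incidences: 2E = 6·8 + 5·x = 48 + 5x.
Every vertex has degree 3, so 3V = 2E.
Euler: V − E + F = 2 ⇒ (2E)/3 − E + (8 + x) = 2.
Multiply by 6: 2·(2E) − 3·(2E) + 6·(8 + x) = 12, i.e. 48 + 6x − (48 + 5x) = 12.
Collecting terms: x = 12.
Then 2E = 48 + 5·12 = 108, so E = 54, V = 2E/3 = 36, F = 8 + 12 = 20.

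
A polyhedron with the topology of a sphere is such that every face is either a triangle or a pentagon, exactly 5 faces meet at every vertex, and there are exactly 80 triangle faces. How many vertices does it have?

60

Let x be the number of pentagons; then F = 80 + x.
Edge–face incidences: 2E = 3·80 + 5·x = 240 + 5x.
Every vertex has degree 5, so 5V = 2E.
Euler: V − E + F = 2 ⇒ (2E)/5 − E + (80 + x) = 2.
Multiply by 10: 2·(2E) − 5·(2E) + 10·(80 + x) = 20, i.e. 800 + 10x − 3·(240 + 5x) = 20.
Collecting terms: −5x + 80 = 20, so −5x = −60, so x = 12.
Then 2E = 240 + 5·12 = 300, so E = 150, V = 2E/5 = 60, F = 80 + 12 = 92.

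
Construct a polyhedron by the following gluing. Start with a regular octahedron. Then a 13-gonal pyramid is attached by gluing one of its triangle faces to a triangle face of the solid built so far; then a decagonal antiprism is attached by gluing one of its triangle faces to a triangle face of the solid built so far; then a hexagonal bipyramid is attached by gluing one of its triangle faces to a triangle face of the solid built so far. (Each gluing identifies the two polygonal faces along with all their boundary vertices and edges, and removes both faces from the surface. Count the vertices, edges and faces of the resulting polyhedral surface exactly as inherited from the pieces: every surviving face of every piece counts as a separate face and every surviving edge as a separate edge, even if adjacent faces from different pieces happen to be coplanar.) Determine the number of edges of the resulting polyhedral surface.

A regular octahedron: V=6, E=12, F=8.
Attach a 13-gonal pyramid (V=14, E=26, F=14) along a 3-gon: merge 3 vertices and 3 edges, delete both glued faces → V=17, E=35, F=20.
Attach a decagonal antiprism (V=20, E=40, F=22) along a 3-gon: merge 3 vertices and 3 edges, delete both glued faces → V=34, E=72, F=40.
Attach a hexagonal bipyramid (V=8, E=18, F=12) along a 3-gon: merge 3 vertices and 3 edges, delete both glued faces → V=39, E=87, F=50.
Check: V − E + F = 39 − 87 + 50 = 2.

87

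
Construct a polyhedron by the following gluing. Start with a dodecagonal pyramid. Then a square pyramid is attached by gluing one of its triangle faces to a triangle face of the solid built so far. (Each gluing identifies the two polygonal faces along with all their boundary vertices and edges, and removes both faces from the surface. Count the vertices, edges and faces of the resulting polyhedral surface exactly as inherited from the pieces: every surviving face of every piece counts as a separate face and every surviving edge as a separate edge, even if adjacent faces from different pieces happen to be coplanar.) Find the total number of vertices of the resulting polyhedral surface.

A dodecagonal pyramid: V=13, E=24, F=13.
Attach a square pyramid (V=5, E=8, F=5) along a 3-gon: merge 3 vertices and 3 edges, delete both glued faces → V=15, E=29, F=16.
Check: V − E + F = 15 − 29 + 16 = 2.

15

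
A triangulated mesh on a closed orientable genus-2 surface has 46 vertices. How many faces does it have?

χ = 2 − 2·2 = -2, and every face is a triangle so 3F = 2E.
V − E + F = -2 with E = 3F/2 gives 46 − (3/2 − 1)·F = -2, so F = 96 and E = 144.

96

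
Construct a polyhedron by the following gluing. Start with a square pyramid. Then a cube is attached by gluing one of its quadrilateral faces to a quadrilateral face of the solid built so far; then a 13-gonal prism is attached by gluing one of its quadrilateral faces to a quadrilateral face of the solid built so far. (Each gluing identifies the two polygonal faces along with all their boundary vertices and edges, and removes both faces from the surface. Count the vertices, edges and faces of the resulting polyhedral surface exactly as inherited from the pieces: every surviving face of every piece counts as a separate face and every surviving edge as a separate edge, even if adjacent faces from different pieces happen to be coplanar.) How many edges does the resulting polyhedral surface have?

A square pyramid: V=5, E=8, F=5.
Attach a cube (V=8, E=12, F=6) along a 4-gon: merge 4 vertices and 4 edges, delete both glued faces → V=9, E=16, F=9.
Attach a 13-gonal prism (V=26, E=39, F=15) along a 4-gon: merge 4 vertices and 4 edges, delete both glued faces → V=31, E=51, F=22.
Check: V − E + F = 31 − 51 + 22 = 2.

51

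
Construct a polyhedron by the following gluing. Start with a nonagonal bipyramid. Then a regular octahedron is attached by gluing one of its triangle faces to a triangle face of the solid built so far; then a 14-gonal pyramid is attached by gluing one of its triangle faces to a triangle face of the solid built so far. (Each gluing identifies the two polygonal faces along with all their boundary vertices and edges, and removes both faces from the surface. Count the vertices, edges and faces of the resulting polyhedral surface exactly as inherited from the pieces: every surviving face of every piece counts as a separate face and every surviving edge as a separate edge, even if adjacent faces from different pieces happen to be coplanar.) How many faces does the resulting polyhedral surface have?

37

A nonagonal bipyramid: V=11, E=27, F=18.
Attach a regular octahedron (V=6, E=12, F=8) along a 3-gon: merge 3 vertices and 3 edges, delete both glued faces → V=14, E=36, F=24.
Attach a 14-gonal pyramid (V=15, E=28, F=15) along a 3-gon: merge 3 vertices and 3 edges, delete both glued faces → V=26, E=61, F=37.
Check: V − E + F = 26 − 61 + 37 = 2.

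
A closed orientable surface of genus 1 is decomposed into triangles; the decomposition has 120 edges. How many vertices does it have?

40

χ = 2 − 2·1 = 0, and every face is a triangle so 3F = 2E.
F = 2E/3 = 80. Then V = 0 + E − F = 0 + 120 − 80 = 40.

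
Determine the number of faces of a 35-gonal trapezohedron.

70

The n-trapezohedron (dual of the n-antiprism) has V = 2·35 + 2 = 72, E = 4·35 = 140, F = 2·35 = 70.
Check: V − E + F = 72 − 140 + 70 = 2.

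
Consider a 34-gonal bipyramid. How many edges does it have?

A bipyramid over an n-gon has 2n triangular faces and n + 2 vertices: V = 34 + 2 = 36, E = 3·34 = 102, F = 2·34 = 68.
Check: V − E + F = 36 − 102 + 68 = 2.

102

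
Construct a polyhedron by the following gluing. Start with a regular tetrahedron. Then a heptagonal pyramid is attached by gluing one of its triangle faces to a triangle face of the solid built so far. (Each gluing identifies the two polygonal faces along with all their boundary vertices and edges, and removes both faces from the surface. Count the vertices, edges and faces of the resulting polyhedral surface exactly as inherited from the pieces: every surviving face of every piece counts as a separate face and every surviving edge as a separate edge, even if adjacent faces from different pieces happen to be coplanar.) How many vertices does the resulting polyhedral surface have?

9

A regular tetrahedron: V=4, E=6, F=4.
Attach a heptagonal pyramid (V=8, E=14, F=8) along a 3-gon: merge 3 vertices and 3 edges, delete both glued faces → V=9, E=17, F=10.
Check: V − E + F = 9 − 17 + 10 = 2.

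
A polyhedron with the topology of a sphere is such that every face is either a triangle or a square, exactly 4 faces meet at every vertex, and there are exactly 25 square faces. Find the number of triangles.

8

Let x be the number of triangles; then F = 25 + x.
Edge–face incidences: 2E = 4·25 + 3·x = 100 + 3x.
Every vertex has degree 4, so 4V = 2E.
Euler: V − E + F = 2 ⇒ (2E)/4 − E + (25 + x) = 2.
Multiply by 8: 2·(2E) − 4·(2E) + 8·(25 + x) = 16, i.e. 200 + 8x − 2·(100 + 3x) = 16.
Collecting terms: 2x = 16, so x = 8.
Then 2E = 100 + 3·8 = 124, so E = 62, V = 2E/4 = 31, F = 25 + 8 = 33.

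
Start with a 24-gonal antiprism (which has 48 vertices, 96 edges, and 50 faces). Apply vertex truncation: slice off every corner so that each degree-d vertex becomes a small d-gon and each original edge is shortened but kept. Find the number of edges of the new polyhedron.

288

Truncation replaces each original edge-end by a new vertex, so V′ = 2E = 192.
Each original edge survives, and each old vertex of degree d contributes d new edges; summing degrees gives Σd = 2E, so E′ = E + 2E = 3E = 288.
Each original face survives and each original vertex becomes one new face: F′ = F + V = 98.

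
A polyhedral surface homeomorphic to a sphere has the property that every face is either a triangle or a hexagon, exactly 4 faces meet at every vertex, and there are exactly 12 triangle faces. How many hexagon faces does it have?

2

Let x be the number of hexagons; then F = 12 + x.
Edge–face incidences: 2E = 3·12 + 6·x = 36 + 6x.
Every vertex has degree 4, so 4V = 2E.
Euler: V − E + F = 2 ⇒ (2E)/4 − E + (12 + x) = 2.
Multiply by 8: 2·(2E) − 4·(2E) + 8·(12 + x) = 16, i.e. 96 + 8x − 2·(36 + 6x) = 16.
Collecting terms: −4x + 24 = 16, so −4x = −8, so x = 2.
Then 2E = 36 + 6·2 = 48, so E = 24, V = 2E/4 = 12, F = 12 + 2 = 14.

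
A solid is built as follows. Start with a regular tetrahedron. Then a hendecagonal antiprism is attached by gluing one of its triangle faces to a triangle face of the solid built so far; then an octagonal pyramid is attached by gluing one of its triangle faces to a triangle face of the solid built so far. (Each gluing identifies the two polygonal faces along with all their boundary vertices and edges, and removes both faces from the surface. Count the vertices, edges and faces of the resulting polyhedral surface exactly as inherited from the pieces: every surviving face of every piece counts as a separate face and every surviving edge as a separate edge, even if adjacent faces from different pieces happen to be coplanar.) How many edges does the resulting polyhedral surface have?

60

A regular tetrahedron: V=4, E=6, F=4.
Attach a hendecagonal antiprism (V=22, E=44, F=24) along a 3-gon: merge 3 vertices and 3 edges, delete both glued faces → V=23, E=47, F=26.
Attach an octagonal pyramid (V=9, E=16, F=9) along a 3-gon: merge 3 vertices and 3 edges, delete both glued faces → V=29, E=60, F=33.
Check: V − E + F = 29 − 60 + 33 = 2.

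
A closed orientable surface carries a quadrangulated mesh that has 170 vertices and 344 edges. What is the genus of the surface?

2

Every face is a square and each edge borders two faces, so 4F = 2·344, giving F = 172.
χ = V − E + F = 170 − 344 + 172 = -2.
For a closed orientable surface χ = 2 − 2g, so g = (2 − (-2))/2 = 2.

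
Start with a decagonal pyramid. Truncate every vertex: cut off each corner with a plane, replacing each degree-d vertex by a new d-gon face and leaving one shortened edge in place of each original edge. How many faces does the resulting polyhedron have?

22

The base solid has V = 11, E = 20, F = 11.
Truncation replaces each original edge-end by a new vertex, so V′ = 2E = 40.
Each original edge survives, and each old vertex of degree d contributes d new edges; summing degrees gives Σd = 2E, so E′ = E + 2E = 3E = 60.
Each original face survives and each original vertex becomes one new face: F′ = F + V = 22.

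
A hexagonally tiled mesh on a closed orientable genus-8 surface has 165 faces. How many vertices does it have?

χ = 2 − 2·8 = -14, and every face is a hexagon so 6F = 2E.
E = 6·165/2 = 495. Then V = -14 + E − F = -14 + 495 − 165 = 316.

316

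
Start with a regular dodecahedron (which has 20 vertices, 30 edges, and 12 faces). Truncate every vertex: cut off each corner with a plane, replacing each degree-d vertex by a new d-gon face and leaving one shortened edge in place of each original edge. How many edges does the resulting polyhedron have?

Truncation replaces each original edge-end by a new vertex, so V′ = 2E = 60.
Each original edge survives, and each old vertex of degree d contributes d new edges; summing degrees gives Σd = 2E, so E′ = E + 2E = 3E = 90.
Each original face survives and each original vertex becomes one new face: F′ = F + V = 32.

90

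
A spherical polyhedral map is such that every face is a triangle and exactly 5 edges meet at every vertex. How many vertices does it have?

Each face has 3 edges and each edge borders two faces, so 2E = 3F.
Each vertex has degree 5, so 5V = 2E and hence V = 3F/5.
Euler: V − E + F = 2 ⇒ (3F/5) − (3F/2) + F = 2.
Multiply by 10: (6 − 15 + 10)F = 20, i.e. 1F = 20.
So F = 20, E = 3·20/2 = 30, V = 3·20/5 = 12.

12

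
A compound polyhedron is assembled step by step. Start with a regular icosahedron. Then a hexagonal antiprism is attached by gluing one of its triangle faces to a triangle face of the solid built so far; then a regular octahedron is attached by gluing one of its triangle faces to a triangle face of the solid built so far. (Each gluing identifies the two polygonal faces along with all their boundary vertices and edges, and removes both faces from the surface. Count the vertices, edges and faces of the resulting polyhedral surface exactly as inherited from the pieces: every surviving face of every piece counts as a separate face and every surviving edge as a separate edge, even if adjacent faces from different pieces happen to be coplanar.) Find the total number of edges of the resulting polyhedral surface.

60

A regular icosahedron: V=12, E=30, F=20.
Attach a hexagonal antiprism (V=12, E=24, F=14) along a 3-gon: merge 3 vertices and 3 edges, delete both glued faces → V=21, E=51, F=32.
Attach a regular octahedron (V=6, E=12, F=8) along a 3-gon: merge 3 vertices and 3 edges, delete both glued faces → V=24, E=60, F=38.
Check: V − E + F = 24 − 60 + 38 = 2.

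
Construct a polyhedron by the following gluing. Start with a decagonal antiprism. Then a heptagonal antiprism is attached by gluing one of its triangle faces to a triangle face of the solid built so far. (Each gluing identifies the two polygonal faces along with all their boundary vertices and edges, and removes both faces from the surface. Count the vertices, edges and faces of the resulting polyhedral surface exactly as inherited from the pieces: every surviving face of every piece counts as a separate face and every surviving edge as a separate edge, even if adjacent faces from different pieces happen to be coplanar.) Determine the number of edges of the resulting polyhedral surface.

A decagonal antiprism: V=20, E=40, F=22.
Attach a heptagonal antiprism (V=14, E=28, F=16) along a 3-gon: merge 3 vertices and 3 edges, delete both glued faces → V=31, E=65, F=36.
Check: V − E + F = 31 − 65 + 36 = 2.

65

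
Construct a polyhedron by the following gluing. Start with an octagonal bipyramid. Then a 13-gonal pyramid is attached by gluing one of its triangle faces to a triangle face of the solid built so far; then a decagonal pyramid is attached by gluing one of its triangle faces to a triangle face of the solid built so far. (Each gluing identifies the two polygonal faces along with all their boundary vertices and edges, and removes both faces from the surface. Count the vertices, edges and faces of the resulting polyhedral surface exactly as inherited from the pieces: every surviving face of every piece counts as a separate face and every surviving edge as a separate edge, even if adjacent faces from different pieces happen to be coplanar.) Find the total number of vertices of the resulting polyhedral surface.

An octagonal bipyramid: V=10, E=24, F=16.
Attach a 13-gonal pyramid (V=14, E=26, F=14) along a 3-gon: merge 3 vertices and 3 edges, delete both glued faces → V=21, E=47, F=28.
Attach a decagonal pyramid (V=11, E=20, F=11) along a 3-gon: merge 3 vertices and 3 edges, delete both glued faces → V=29, E=64, F=37.
Check: V − E + F = 29 − 64 + 37 = 2.

29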